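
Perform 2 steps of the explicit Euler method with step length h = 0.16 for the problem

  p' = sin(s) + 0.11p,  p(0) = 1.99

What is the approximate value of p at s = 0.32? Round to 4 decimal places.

Euler: p_{n+1} = p_n + h·f(s_n, p_n).
s=0.000000, p=1.990000: f=0.218900 → p ← 1.990000 + 0.16·0.218900 = 2.025024
s=0.160000, p=2.025024: f=0.382071 → p ← 2.025024 + 0.16·0.382071 = 2.086155
p(0.32) ≈ 2.0862

2.0862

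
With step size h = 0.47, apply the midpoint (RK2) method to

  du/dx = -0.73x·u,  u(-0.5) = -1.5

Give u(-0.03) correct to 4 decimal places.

Midpoint: k1 = f(x_n, u_n); k2 = f(x_n + h/2, u_n + (h/2)·k1); u_{n+1} = u_n + h·k2.
x=-0.500000, u=-1.500000:
  k1 = f(-0.500000, -1.500000) = -0.547500
  k2 = f(-0.265000, -1.628662) = -0.315065
  u ← -1.500000 + 0.47·(-0.315065) = -1.648080
u(-0.03) ≈ -1.6481

-1.6481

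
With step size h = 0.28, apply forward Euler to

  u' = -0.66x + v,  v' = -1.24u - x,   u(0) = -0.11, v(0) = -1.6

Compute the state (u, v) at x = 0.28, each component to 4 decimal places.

-0.5580, -1.5618

Euler on (u,v): u_{n+1} = u_n + h·u', v_{n+1} = v_n + h·v'.
0.000000: (-0.110000, -1.600000); f=(-1.600000, 0.136400) → (-0.558000, -1.561808)
(u(0.28), v(0.28)) ≈ (-0.5580, -1.5618)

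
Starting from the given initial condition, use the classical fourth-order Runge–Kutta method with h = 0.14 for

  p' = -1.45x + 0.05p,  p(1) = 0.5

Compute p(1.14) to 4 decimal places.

0.2856

RK4: k1 = f(x_n, p_n); k2 = f(x_n + h/2, p_n + (h/2)·k1); k3 = f(x_n + h/2, p_n + (h/2)·k2); k4 = f(x_n + h, p_n + h·k3); p_{n+1} = p_n + (h/6)·(k1 + 2k2 + 2k3 + k4).
x=1.000000, p=0.500000:
  k1 = f(1.000000, 0.500000) = -1.425000
  k2 = f(1.070000, 0.400250) = -1.531488
  k3 = f(1.070000, 0.392796) = -1.531860
  k4 = f(1.140000, 0.285540) = -1.638723
  p ← 0.500000 + (0.14/6)·(k1 + 2k2 + 2k3 + k4) = 0.285557
p(1.14) ≈ 0.2856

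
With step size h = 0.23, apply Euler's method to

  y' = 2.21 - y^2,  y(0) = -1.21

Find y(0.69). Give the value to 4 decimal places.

-0.4091

Euler: y_{n+1} = y_n + h·f(t_n, y_n).
t=0.000000, y=-1.210000: f=0.745900 → y ← -1.210000 + 0.23·0.745900 = -1.038443
t=0.230000, y=-1.038443: f=1.131636 → y ← -1.038443 + 0.23·1.131636 = -0.778167
t=0.460000, y=-0.778167: f=1.604457 → y ← -0.778167 + 0.23·1.604457 = -0.409142
y(0.69) ≈ -0.4091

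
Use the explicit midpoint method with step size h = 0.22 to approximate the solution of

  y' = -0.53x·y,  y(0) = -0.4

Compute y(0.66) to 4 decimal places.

-0.3561

Midpoint: k1 = f(x_n, y_n); k2 = f(x_n + h/2, y_n + (h/2)·k1); y_{n+1} = y_n + h·k2.
x=0.000000, y=-0.400000:
  k1 = f(0.000000, -0.400000) = 0.000000
  k2 = f(0.110000, -0.400000) = 0.023320
  y ← -0.400000 + 0.22·0.023320 = -0.394870
x=0.220000, y=-0.394870:
  k1 = f(0.220000, -0.394870) = 0.046042
  k2 = f(0.330000, -0.389805) = 0.068177
  y ← -0.394870 + 0.22·0.068177 = -0.379871
x=0.440000, y=-0.379871:
  k1 = f(0.440000, -0.379871) = 0.088586
  k2 = f(0.550000, -0.370126) = 0.107892
  y ← -0.379871 + 0.22·0.107892 = -0.356134
y(0.66) ≈ -0.3561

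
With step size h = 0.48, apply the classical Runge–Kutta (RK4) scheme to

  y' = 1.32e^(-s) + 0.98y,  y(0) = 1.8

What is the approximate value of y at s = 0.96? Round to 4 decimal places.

6.0633

RK4: k1 = f(s_n, y_n); k2 = f(s_n + h/2, y_n + (h/2)·k1); k3 = f(s_n + h/2, y_n + (h/2)·k2); k4 = f(s_n + h, y_n + h·k3); y_{n+1} = y_n + (h/6)·(k1 + 2k2 + 2k3 + k4).
s=0.000000, y=1.800000:
  k1 = f(0.000000, 1.800000) = 3.084000
  k2 = f(0.240000, 2.540160) = 3.527706
  k3 = f(0.240000, 2.646649) = 3.632065
  k4 = f(0.480000, 3.543391) = 4.289318
  y ← 1.800000 + (0.48/6)·(k1 + 2k2 + 2k3 + k4) = 3.535429
s=0.480000, y=3.535429:
  k1 = f(0.480000, 3.535429) = 4.281514
  k2 = f(0.720000, 4.562992) = 5.114245
  k3 = f(0.720000, 4.762848) = 5.310104
  k4 = f(0.960000, 6.084278) = 6.468011
  y ← 3.535429 + (0.48/6)·(k1 + 2k2 + 2k3 + k4) = 6.063287
y(0.96) ≈ 6.0633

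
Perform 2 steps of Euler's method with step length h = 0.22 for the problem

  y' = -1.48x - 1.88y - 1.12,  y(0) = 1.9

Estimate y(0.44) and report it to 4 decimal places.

Euler: y_{n+1} = y_n + h·f(x_n, y_n).
x=0.000000, y=1.900000: f=-4.692000 → y ← 1.900000 + 0.22·(-4.692000) = 0.867760
x=0.220000, y=0.867760: f=-3.076989 → y ← 0.867760 + 0.22·(-3.076989) = 0.190822
y(0.44) ≈ 0.1908

0.1908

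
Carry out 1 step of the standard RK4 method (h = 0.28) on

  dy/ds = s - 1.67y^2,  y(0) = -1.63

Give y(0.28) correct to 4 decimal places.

-5.9491

RK4: k1 = f(s_n, y_n); k2 = f(s_n + h/2, y_n + (h/2)·k1); k3 = f(s_n + h/2, y_n + (h/2)·k2); k4 = f(s_n + h, y_n + h·k3); y_{n+1} = y_n + (h/6)·(k1 + 2k2 + 2k3 + k4).
s=0.000000, y=-1.630000:
  k1 = f(0.000000, -1.630000) = -4.437023
  k2 = f(0.140000, -2.251183) = -8.323269
  k3 = f(0.140000, -2.795258) = -12.908488
  k4 = f(0.280000, -5.244377) = -45.650820
  y ← -1.630000 + (0.28/6)·(k1 + 2k2 + 2k3 + k4) = -5.949063
y(0.28) ≈ -5.9491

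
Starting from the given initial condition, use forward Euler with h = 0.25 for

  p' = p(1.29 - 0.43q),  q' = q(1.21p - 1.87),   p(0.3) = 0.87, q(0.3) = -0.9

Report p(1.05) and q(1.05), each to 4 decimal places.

2.4058, -0.6846

Euler on (p,q): p_{n+1} = p_n + h·p', q_{n+1} = q_n + h·q'.
0.300000: (0.870000, -0.900000); f=(1.458990, 0.735570) → (1.234748, -0.716108)
0.550000: (1.234748, -0.716108); f=(1.973035, 0.269225) → (1.728006, -0.648801)
0.800000: (1.728006, -0.648801); f=(2.711215, -0.143312) → (2.405810, -0.684629)
(p(1.05), q(1.05)) ≈ (2.4058, -0.6846)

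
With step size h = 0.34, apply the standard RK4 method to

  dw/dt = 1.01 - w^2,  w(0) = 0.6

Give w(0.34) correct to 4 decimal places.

RK4: k1 = f(t_n, w_n); k2 = f(t_n + h/2, w_n + (h/2)·k1); k3 = f(t_n + h/2, w_n + (h/2)·k2); k4 = f(t_n + h, w_n + h·k3); w_{n+1} = w_n + (h/6)·(k1 + 2k2 + 2k3 + k4).
t=0.000000, w=0.600000:
  k1 = f(0.000000, 0.600000) = 0.650000
  k2 = f(0.170000, 0.710500) = 0.505190
  k3 = f(0.170000, 0.685882) = 0.539566
  k4 = f(0.340000, 0.783452) = 0.396203
  w ← 0.600000 + (0.34/6)·(k1 + 2k2 + 2k3 + k4) = 0.777690
w(0.34) ≈ 0.7777

0.7777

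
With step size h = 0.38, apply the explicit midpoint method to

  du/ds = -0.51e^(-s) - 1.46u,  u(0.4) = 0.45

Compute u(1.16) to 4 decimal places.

Midpoint: k1 = f(s_n, u_n); k2 = f(s_n + h/2, u_n + (h/2)·k1); u_{n+1} = u_n + h·k2.
s=0.400000, u=0.450000:
  k1 = f(0.400000, 0.450000) = -0.998863
  k2 = f(0.590000, 0.260216) = -0.662622
  u ← 0.450000 + 0.38·(-0.662622) = 0.198204
s=0.780000, u=0.198204:
  k1 = f(0.780000, 0.198204) = -0.523164
  k2 = f(0.970000, 0.098802) = -0.337584
  u ← 0.198204 + 0.38·(-0.337584) = 0.069922
u(1.16) ≈ 0.0699

0.0699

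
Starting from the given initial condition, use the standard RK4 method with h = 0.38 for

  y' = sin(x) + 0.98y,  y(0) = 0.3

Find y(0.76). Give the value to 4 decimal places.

RK4: k1 = f(x_n, y_n); k2 = f(x_n + h/2, y_n + (h/2)·k1); k3 = f(x_n + h/2, y_n + (h/2)·k2); k4 = f(x_n + h, y_n + h·k3); y_{n+1} = y_n + (h/6)·(k1 + 2k2 + 2k3 + k4).
x=0.000000, y=0.300000:
  k1 = f(0.000000, 0.300000) = 0.294000
  k2 = f(0.190000, 0.355860) = 0.537602
  k3 = f(0.190000, 0.402144) = 0.582960
  k4 = f(0.380000, 0.521525) = 0.882015
  y ← 0.300000 + (0.38/6)·(k1 + 2k2 + 2k3 + k4) = 0.516419
x=0.380000, y=0.516419:
  k1 = f(0.380000, 0.516419) = 0.877011
  k2 = f(0.570000, 0.683051) = 1.209022
  k3 = f(0.570000, 0.746133) = 1.270842
  k4 = f(0.760000, 0.999339) = 1.668274
  y ← 0.516419 + (0.38/6)·(k1 + 2k2 + 2k3 + k4) = 0.991736
y(0.76) ≈ 0.9917

0.9917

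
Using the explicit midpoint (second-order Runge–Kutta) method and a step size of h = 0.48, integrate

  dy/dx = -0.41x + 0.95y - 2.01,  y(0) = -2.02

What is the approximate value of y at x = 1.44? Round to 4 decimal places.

Midpoint: k1 = f(x_n, y_n); k2 = f(x_n + h/2, y_n + (h/2)·k1); y_{n+1} = y_n + h·k2.
x=0.000000, y=-2.020000:
  k1 = f(0.000000, -2.020000) = -3.929000
  k2 = f(0.240000, -2.962960) = -4.923212
  y ← -2.020000 + 0.48·(-4.923212) = -4.383142
x=0.480000, y=-4.383142:
  k1 = f(0.480000, -4.383142) = -6.370785
  k2 = f(0.720000, -5.912130) = -7.921724
  y ← -4.383142 + 0.48·(-7.921724) = -8.185569
x=0.960000, y=-8.185569:
  k1 = f(0.960000, -8.185569) = -10.179891
  k2 = f(1.200000, -10.628743) = -12.599306
  y ← -8.185569 + 0.48·(-12.599306) = -14.233236
y(1.44) ≈ -14.2332

-14.2332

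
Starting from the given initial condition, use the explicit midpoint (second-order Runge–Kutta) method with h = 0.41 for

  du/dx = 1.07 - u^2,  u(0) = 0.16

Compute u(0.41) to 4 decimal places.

Midpoint: k1 = f(x_n, u_n); k2 = f(x_n + h/2, u_n + (h/2)·k1); u_{n+1} = u_n + h·k2.
x=0.000000, u=0.160000:
  k1 = f(0.000000, 0.160000) = 1.044400
  k2 = f(0.205000, 0.374102) = 0.930048
  u ← 0.160000 + 0.41·0.930048 = 0.541320
u(0.41) ≈ 0.5413

0.5413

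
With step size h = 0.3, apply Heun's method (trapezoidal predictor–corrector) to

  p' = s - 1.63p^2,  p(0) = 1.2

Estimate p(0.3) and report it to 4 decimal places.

0.8328

Heun: k1 = f(s_n, p_n); k2 = f(s_n + h, p_n + h·k1); p_{n+1} = p_n + (h/2)·(k1 + k2).
s=0.000000, p=1.200000:
  k1 = f(0.000000, 1.200000) = -2.347200
  k2 = f(0.300000, 0.495840) = -0.100747
  p ← 1.200000 + (0.3/2)·(-2.347200 + (-0.100747)) = 0.832808
p(0.3) ≈ 0.8328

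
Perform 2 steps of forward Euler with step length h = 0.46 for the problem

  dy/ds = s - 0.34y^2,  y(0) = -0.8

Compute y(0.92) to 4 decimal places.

-0.8152

Euler: y_{n+1} = y_n + h·f(s_n, y_n).
s=0.000000, y=-0.800000: f=-0.217600 → y ← -0.800000 + 0.46·(-0.217600) = -0.900096
s=0.460000, y=-0.900096: f=0.184541 → y ← -0.900096 + 0.46·0.184541 = -0.815207
y(0.92) ≈ -0.8152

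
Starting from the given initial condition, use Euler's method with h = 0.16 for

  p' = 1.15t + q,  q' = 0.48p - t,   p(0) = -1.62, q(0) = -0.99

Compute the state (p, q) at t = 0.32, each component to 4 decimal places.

-1.9273, -1.2766

Euler on (p,q): p_{n+1} = p_n + h·p', q_{n+1} = q_n + h·q'.
0.000000: (-1.620000, -0.990000); f=(-0.990000, -0.777600) → (-1.778400, -1.114416)
0.160000: (-1.778400, -1.114416); f=(-0.930416, -1.013632) → (-1.927267, -1.276597)
(p(0.32), q(0.32)) ≈ (-1.9273, -1.2766)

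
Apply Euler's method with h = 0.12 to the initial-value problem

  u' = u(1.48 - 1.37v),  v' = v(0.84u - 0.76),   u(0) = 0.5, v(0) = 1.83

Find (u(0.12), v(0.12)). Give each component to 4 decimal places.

0.4384, 1.7553

Euler on (u,v): u_{n+1} = u_n + h·u', v_{n+1} = v_n + h·v'.
0.000000: (0.500000, 1.830000); f=(-0.513550, -0.622200) → (0.438374, 1.755336)
(u(0.12), v(0.12)) ≈ (0.4384, 1.7553)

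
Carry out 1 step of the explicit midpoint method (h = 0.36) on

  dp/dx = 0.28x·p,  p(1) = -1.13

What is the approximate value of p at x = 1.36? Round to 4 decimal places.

Midpoint: k1 = f(x_n, p_n); k2 = f(x_n + h/2, p_n + (h/2)·k1); p_{n+1} = p_n + h·k2.
x=1.000000, p=-1.130000:
  k1 = f(1.000000, -1.130000) = -0.316400
  k2 = f(1.180000, -1.186952) = -0.392169
  p ← -1.130000 + 0.36·(-0.392169) = -1.271181
p(1.36) ≈ -1.2712

-1.2712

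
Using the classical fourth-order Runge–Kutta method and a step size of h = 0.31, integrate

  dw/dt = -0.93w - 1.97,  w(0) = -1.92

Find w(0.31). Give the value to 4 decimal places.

RK4: k1 = f(t_n, w_n); k2 = f(t_n + h/2, w_n + (h/2)·k1); k3 = f(t_n + h/2, w_n + (h/2)·k2); k4 = f(t_n + h, w_n + h·k3); w_{n+1} = w_n + (h/6)·(k1 + 2k2 + 2k3 + k4).
t=0.000000, w=-1.920000:
  k1 = f(0.000000, -1.920000) = -0.184400
  k2 = f(0.155000, -1.948582) = -0.157819
  k3 = f(0.155000, -1.944462) = -0.161650
  k4 = f(0.310000, -1.970112) = -0.137796
  w ← -1.920000 + (0.31/6)·(k1 + 2k2 + 2k3 + k4) = -1.969659
w(0.31) ≈ -1.9697

-1.9697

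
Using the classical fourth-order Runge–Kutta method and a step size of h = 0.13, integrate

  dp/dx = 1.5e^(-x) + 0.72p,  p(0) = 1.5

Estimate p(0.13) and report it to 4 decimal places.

1.8391

RK4: k1 = f(x_n, p_n); k2 = f(x_n + h/2, p_n + (h/2)·k1); k3 = f(x_n + h/2, p_n + (h/2)·k2); k4 = f(x_n + h, p_n + h·k3); p_{n+1} = p_n + (h/6)·(k1 + 2k2 + 2k3 + k4).
x=0.000000, p=1.500000:
  k1 = f(0.000000, 1.500000) = 2.580000
  k2 = f(0.065000, 1.667700) = 2.606345
  k3 = f(0.065000, 1.669412) = 2.607578
  k4 = f(0.130000, 1.838985) = 2.641212
  p ← 1.500000 + (0.13/6)·(k1 + 2k2 + 2k3 + k4) = 1.839063
p(0.13) ≈ 1.8391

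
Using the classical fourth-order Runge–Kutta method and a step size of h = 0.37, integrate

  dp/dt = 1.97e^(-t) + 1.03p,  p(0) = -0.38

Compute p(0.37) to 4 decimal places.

RK4: k1 = f(t_n, p_n); k2 = f(t_n + h/2, p_n + (h/2)·k1); k3 = f(t_n + h/2, p_n + (h/2)·k2); k4 = f(t_n + h, p_n + h·k3); p_{n+1} = p_n + (h/6)·(k1 + 2k2 + 2k3 + k4).
t=0.000000, p=-0.380000:
  k1 = f(0.000000, -0.380000) = 1.578600
  k2 = f(0.185000, -0.087959) = 1.546678
  k3 = f(0.185000, -0.093865) = 1.540595
  k4 = f(0.370000, 0.190020) = 1.556467
  p ← -0.380000 + (0.37/6)·(k1 + 2k2 + 2k3 + k4) = 0.194093
p(0.37) ≈ 0.1941

0.1941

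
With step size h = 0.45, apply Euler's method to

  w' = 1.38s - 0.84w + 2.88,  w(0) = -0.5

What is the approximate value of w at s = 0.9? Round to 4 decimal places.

Euler: w_{n+1} = w_n + h·f(s_n, w_n).
s=0.000000, w=-0.500000: f=3.300000 → w ← -0.500000 + 0.45·3.300000 = 0.985000
s=0.450000, w=0.985000: f=2.673600 → w ← 0.985000 + 0.45·2.673600 = 2.188120
w(0.9) ≈ 2.1881

2.1881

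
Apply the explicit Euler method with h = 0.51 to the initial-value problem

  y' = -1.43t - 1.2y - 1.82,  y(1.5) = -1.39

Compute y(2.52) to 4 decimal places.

Euler: y_{n+1} = y_n + h·f(t_n, y_n).
t=1.500000, y=-1.390000: f=-2.297000 → y ← -1.390000 + 0.51·(-2.297000) = -2.561470
t=2.010000, y=-2.561470: f=-1.620536 → y ← -2.561470 + 0.51·(-1.620536) = -3.387943
y(2.52) ≈ -3.3879

-3.3879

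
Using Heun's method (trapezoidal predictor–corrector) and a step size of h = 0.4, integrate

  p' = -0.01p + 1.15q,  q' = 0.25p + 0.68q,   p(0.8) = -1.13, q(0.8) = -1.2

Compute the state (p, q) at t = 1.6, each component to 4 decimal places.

Heun on (p,q): k1 = f(t_n, state_n); k2 = f(t_n + h, state_n + h·k1); state_{n+1} = state_n + (h/2)·(k1 + k2).
0.800000: (-1.130000, -1.200000)
  k1 = (-1.368700, -1.098500)
  predictor → (-1.677480, -1.639400)
  k2 = (-1.868535, -1.534162)
  → (-1.777447, -1.726532)
1.200000: (-1.777447, -1.726532)
  k1 = (-1.967738, -1.618404)
  predictor → (-2.564542, -2.373894)
  k2 = (-2.704333, -2.255383)
  → (-2.711861, -2.501290)
(p(1.6), q(1.6)) ≈ (-2.7119, -2.5013)

-2.7119, -2.5013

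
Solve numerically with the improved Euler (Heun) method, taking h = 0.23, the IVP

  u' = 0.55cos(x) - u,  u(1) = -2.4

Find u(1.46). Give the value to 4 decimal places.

Heun: k1 = f(x_n, u_n); k2 = f(x_n + h, u_n + h·k1); u_{n+1} = u_n + (h/2)·(k1 + k2).
x=1.000000, u=-2.400000:
  k1 = f(1.000000, -2.400000) = 2.697166
  k2 = f(1.230000, -1.779652) = 1.963483
  u ← -2.400000 + (0.23/2)·(2.697166 + 1.963483) = -1.864025
x=1.230000, u=-1.864025:
  k1 = f(1.230000, -1.864025) = 2.047856
  k2 = f(1.460000, -1.393018) = 1.453832
  u ← -1.864025 + (0.23/2)·(2.047856 + 1.453832) = -1.461331
u(1.46) ≈ -1.4613

-1.4613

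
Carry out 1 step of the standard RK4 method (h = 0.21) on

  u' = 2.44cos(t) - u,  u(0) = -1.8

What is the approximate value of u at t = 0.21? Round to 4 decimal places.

-1.0005

RK4: k1 = f(t_n, u_n); k2 = f(t_n + h/2, u_n + (h/2)·k1); k3 = f(t_n + h/2, u_n + (h/2)·k2); k4 = f(t_n + h, u_n + h·k3); u_{n+1} = u_n + (h/6)·(k1 + 2k2 + 2k3 + k4).
t=0.000000, u=-1.800000:
  k1 = f(0.000000, -1.800000) = 4.240000
  k2 = f(0.105000, -1.354800) = 3.781362
  k3 = f(0.105000, -1.402957) = 3.829519
  k4 = f(0.210000, -0.995801) = 3.382196
  u ← -1.800000 + (0.21/6)·(k1 + 2k2 + 2k3 + k4) = -1.000461
u(0.21) ≈ -1.0005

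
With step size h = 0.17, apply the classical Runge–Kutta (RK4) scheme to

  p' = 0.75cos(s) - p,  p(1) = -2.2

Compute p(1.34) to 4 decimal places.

RK4: k1 = f(s_n, p_n); k2 = f(s_n + h/2, p_n + (h/2)·k1); k3 = f(s_n + h/2, p_n + (h/2)·k2); k4 = f(s_n + h, p_n + h·k3); p_{n+1} = p_n + (h/6)·(k1 + 2k2 + 2k3 + k4).
s=1.000000, p=-2.200000:
  k1 = f(1.000000, -2.200000) = 2.605227
  k2 = f(1.085000, -1.978556) = 2.328740
  k3 = f(1.085000, -2.002057) = 2.352242
  k4 = f(1.170000, -1.800119) = 2.092733
  p ← -2.200000 + (0.17/6)·(k1 + 2k2 + 2k3 + k4) = -1.801636
s=1.170000, p=-1.801636:
  k1 = f(1.170000, -1.801636) = 2.094249
  k2 = f(1.255000, -1.623624) = 1.856554
  k3 = f(1.255000, -1.643828) = 1.876759
  k4 = f(1.340000, -1.482587) = 1.654151
  p ← -1.801636 + (0.17/6)·(k1 + 2k2 + 2k3 + k4) = -1.483876
p(1.34) ≈ -1.4839

-1.4839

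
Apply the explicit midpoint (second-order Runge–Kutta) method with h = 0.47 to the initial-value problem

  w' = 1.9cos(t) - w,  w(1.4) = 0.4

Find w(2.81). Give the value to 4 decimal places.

Midpoint: k1 = f(t_n, w_n); k2 = f(t_n + h/2, w_n + (h/2)·k1); w_{n+1} = w_n + h·k2.
t=1.400000, w=0.400000:
  k1 = f(1.400000, 0.400000) = -0.077062
  k2 = f(1.635000, 0.381890) = -0.503794
  w ← 0.400000 + 0.47·(-0.503794) = 0.163217
t=1.870000, w=0.163217:
  k1 = f(1.870000, 0.163217) = -0.723260
  k2 = f(2.105000, -0.006749) = -0.960647
  w ← 0.163217 + 0.47·(-0.960647) = -0.288287
t=2.340000, w=-0.288287:
  k1 = f(2.340000, -0.288287) = -1.033283
  k2 = f(2.575000, -0.531109) = -1.071987
  w ← -0.288287 + 0.47·(-1.071987) = -0.792121
w(2.81) ≈ -0.7921

-0.7921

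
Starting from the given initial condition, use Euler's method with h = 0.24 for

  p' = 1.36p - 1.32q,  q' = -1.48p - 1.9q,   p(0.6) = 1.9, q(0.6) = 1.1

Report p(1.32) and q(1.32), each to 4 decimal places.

Euler on (p,q): p_{n+1} = p_n + h·p', q_{n+1} = q_n + h·q'.
0.600000: (1.900000, 1.100000); f=(1.132000, -4.902000) → (2.171680, -0.076480)
0.840000: (2.171680, -0.076480); f=(3.054438, -3.068774) → (2.904745, -0.812986)
1.080000: (2.904745, -0.812986); f=(5.023595, -2.754350) → (4.110408, -1.474030)
(p(1.32), q(1.32)) ≈ (4.1104, -1.4740)

4.1104, -1.4740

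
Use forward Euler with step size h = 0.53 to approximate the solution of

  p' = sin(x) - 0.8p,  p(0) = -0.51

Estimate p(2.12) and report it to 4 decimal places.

Euler: p_{n+1} = p_n + h·f(x_n, p_n).
x=0.000000, p=-0.510000: f=0.408000 → p ← -0.510000 + 0.53·0.408000 = -0.293760
x=0.530000, p=-0.293760: f=0.740541 → p ← -0.293760 + 0.53·0.740541 = 0.098727
x=1.060000, p=0.098727: f=0.793374 → p ← 0.098727 + 0.53·0.793374 = 0.519215
x=1.590000, p=0.519215: f=0.584444 → p ← 0.519215 + 0.53·0.584444 = 0.828970
p(2.12) ≈ 0.8290

0.8290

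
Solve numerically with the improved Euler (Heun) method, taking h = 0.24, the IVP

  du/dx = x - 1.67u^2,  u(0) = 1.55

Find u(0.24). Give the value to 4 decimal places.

Heun: k1 = f(x_n, u_n); k2 = f(x_n + h, u_n + h·k1); u_{n+1} = u_n + (h/2)·(k1 + k2).
x=0.000000, u=1.550000:
  k1 = f(0.000000, 1.550000) = -4.012175
  k2 = f(0.240000, 0.587078) = -0.335583
  u ← 1.550000 + (0.24/2)·(-4.012175 + (-0.335583)) = 1.028269
u(0.24) ≈ 1.0283

1.0283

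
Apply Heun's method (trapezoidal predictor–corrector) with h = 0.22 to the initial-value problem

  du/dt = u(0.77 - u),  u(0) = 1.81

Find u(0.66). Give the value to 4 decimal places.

1.1878

Heun: k1 = f(t_n, u_n); k2 = f(t_n + h, u_n + h·k1); u_{n+1} = u_n + (h/2)·(k1 + k2).
t=0.000000, u=1.810000:
  k1 = f(0.000000, 1.810000) = -1.882400
  k2 = f(0.220000, 1.395872) = -0.873637
  u ← 1.810000 + (0.22/2)·(-1.882400 + (-0.873637)) = 1.506836
t=0.220000, u=1.506836:
  k1 = f(0.220000, 1.506836) = -1.110291
  k2 = f(0.440000, 1.262572) = -0.621907
  u ← 1.506836 + (0.22/2)·(-1.110291 + (-0.621907)) = 1.316294
t=0.440000, u=1.316294:
  k1 = f(0.440000, 1.316294) = -0.719084
  k2 = f(0.660000, 1.158096) = -0.449452
  u ← 1.316294 + (0.22/2)·(-0.719084 + (-0.449452)) = 1.187755
u(0.66) ≈ 1.1878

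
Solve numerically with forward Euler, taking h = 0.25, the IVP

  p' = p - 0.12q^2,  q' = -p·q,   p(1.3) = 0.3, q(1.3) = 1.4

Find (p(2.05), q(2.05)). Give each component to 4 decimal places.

0.3885, 1.0898

Euler on (p,q): p_{n+1} = p_n + h·p', q_{n+1} = q_n + h·q'.
1.300000: (0.300000, 1.400000); f=(0.064800, -0.420000) → (0.316200, 1.295000)
1.550000: (0.316200, 1.295000); f=(0.114957, -0.409479) → (0.344939, 1.192630)
1.800000: (0.344939, 1.192630); f=(0.174255, -0.411385) → (0.388503, 1.089784)
(p(2.05), q(2.05)) ≈ (0.3885, 1.0898)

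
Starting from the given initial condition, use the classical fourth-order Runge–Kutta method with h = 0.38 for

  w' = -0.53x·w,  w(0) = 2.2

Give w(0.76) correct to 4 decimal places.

1.8878

RK4: k1 = f(x_n, w_n); k2 = f(x_n + h/2, w_n + (h/2)·k1); k3 = f(x_n + h/2, w_n + (h/2)·k2); k4 = f(x_n + h, w_n + h·k3); w_{n+1} = w_n + (h/6)·(k1 + 2k2 + 2k3 + k4).
x=0.000000, w=2.200000:
  k1 = f(0.000000, 2.200000) = 0.000000
  k2 = f(0.190000, 2.200000) = -0.221540
  k3 = f(0.190000, 2.157907) = -0.217301
  k4 = f(0.380000, 2.117426) = -0.426449
  w ← 2.200000 + (0.38/6)·(k1 + 2k2 + 2k3 + k4) = 2.117405
x=0.380000, w=2.117405:
  k1 = f(0.380000, 2.117405) = -0.426445
  k2 = f(0.570000, 2.036380) = -0.615191
  k3 = f(0.570000, 2.000519) = -0.604357
  k4 = f(0.760000, 1.887749) = -0.760385
  w ← 2.117405 + (0.38/6)·(k1 + 2k2 + 2k3 + k4) = 1.887763
w(0.76) ≈ 1.8878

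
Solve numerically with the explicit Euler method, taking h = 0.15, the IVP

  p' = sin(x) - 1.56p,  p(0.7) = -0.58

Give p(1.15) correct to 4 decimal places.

0.0086

Euler: p_{n+1} = p_n + h·f(x_n, p_n).
x=0.700000, p=-0.580000: f=1.549018 → p ← -0.580000 + 0.15·1.549018 = -0.347647
x=0.850000, p=-0.347647: f=1.293610 → p ← -0.347647 + 0.15·1.293610 = -0.153606
x=1.000000, p=-0.153606: f=1.081096 → p ← -0.153606 + 0.15·1.081096 = 0.008559
p(1.15) ≈ 0.0086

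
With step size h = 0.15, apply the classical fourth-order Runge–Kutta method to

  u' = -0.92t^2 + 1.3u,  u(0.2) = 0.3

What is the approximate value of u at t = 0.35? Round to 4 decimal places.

RK4: k1 = f(t_n, u_n); k2 = f(t_n + h/2, u_n + (h/2)·k1); k3 = f(t_n + h/2, u_n + (h/2)·k2); k4 = f(t_n + h, u_n + h·k3); u_{n+1} = u_n + (h/6)·(k1 + 2k2 + 2k3 + k4).
t=0.200000, u=0.300000:
  k1 = f(0.200000, 0.300000) = 0.353200
  k2 = f(0.275000, 0.326490) = 0.354862
  k3 = f(0.275000, 0.326615) = 0.355024
  k4 = f(0.350000, 0.353254) = 0.346530
  u ← 0.300000 + (0.15/6)·(k1 + 2k2 + 2k3 + k4) = 0.352988
u(0.35) ≈ 0.3530

0.3530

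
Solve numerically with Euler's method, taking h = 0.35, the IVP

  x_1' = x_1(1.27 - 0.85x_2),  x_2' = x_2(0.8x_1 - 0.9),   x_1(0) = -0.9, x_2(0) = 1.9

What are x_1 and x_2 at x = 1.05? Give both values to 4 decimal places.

Euler on (x_1,x_2): x_1_{n+1} = x_1_n + h·x_1', x_2_{n+1} = x_2_n + h·x_2'.
0.000000: (-0.900000, 1.900000); f=(0.310500, -3.078000) → (-0.791325, 0.822700)
0.350000: (-0.791325, 0.822700); f=(-0.451613, -1.261248) → (-0.949390, 0.381263)
0.700000: (-0.949390, 0.381263); f=(-0.898053, -0.632710) → (-1.263708, 0.159814)
(x_1(1.05), x_2(1.05)) ≈ (-1.2637, 0.1598)

-1.2637, 0.1598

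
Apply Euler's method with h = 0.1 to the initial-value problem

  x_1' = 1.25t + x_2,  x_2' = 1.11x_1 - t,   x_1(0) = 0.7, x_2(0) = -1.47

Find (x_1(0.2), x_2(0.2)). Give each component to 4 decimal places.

Euler on (x_1,x_2): x_1_{n+1} = x_1_n + h·x_1', x_2_{n+1} = x_2_n + h·x_2'.
0.000000: (0.700000, -1.470000); f=(-1.470000, 0.777000) → (0.553000, -1.392300)
0.100000: (0.553000, -1.392300); f=(-1.267300, 0.513830) → (0.426270, -1.340917)
(x_1(0.2), x_2(0.2)) ≈ (0.4263, -1.3409)

0.4263, -1.3409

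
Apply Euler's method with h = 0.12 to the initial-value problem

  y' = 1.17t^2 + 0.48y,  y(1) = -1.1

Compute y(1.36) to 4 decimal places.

Euler: y_{n+1} = y_n + h·f(t_n, y_n).
t=1.000000, y=-1.100000: f=0.642000 → y ← -1.100000 + 0.12·0.642000 = -1.022960
t=1.120000, y=-1.022960: f=0.976627 → y ← -1.022960 + 0.12·0.976627 = -0.905765
t=1.240000, y=-0.905765: f=1.364225 → y ← -0.905765 + 0.12·1.364225 = -0.742058
y(1.36) ≈ -0.7421

-0.7421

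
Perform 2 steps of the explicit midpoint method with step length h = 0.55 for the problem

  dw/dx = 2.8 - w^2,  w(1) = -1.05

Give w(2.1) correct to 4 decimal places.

1.2392

Midpoint: k1 = f(x_n, w_n); k2 = f(x_n + h/2, w_n + (h/2)·k1); w_{n+1} = w_n + h·k2.
x=1.000000, w=-1.050000:
  k1 = f(1.000000, -1.050000) = 1.697500
  k2 = f(1.275000, -0.583188) = 2.459892
  w ← -1.050000 + 0.55·2.459892 = 0.302941
x=1.550000, w=0.302941:
  k1 = f(1.550000, 0.302941) = 2.708227
  k2 = f(1.825000, 1.047703) = 1.702318
  w ← 0.302941 + 0.55·1.702318 = 1.239216
w(2.1) ≈ 1.2392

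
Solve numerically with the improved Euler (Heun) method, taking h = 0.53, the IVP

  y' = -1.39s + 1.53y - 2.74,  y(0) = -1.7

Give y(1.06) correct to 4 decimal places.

-15.3528

Heun: k1 = f(s_n, y_n); k2 = f(s_n + h, y_n + h·k1); y_{n+1} = y_n + (h/2)·(k1 + k2).
s=0.000000, y=-1.700000:
  k1 = f(0.000000, -1.700000) = -5.341000
  k2 = f(0.530000, -4.530730) = -10.408717
  y ← -1.700000 + (0.53/2)·(-5.341000 + (-10.408717)) = -5.873675
s=0.530000, y=-5.873675:
  k1 = f(0.530000, -5.873675) = -12.463423
  k2 = f(1.060000, -12.479289) = -23.306712
  y ← -5.873675 + (0.53/2)·(-12.463423 + (-23.306712)) = -15.352761
y(1.06) ≈ -15.3528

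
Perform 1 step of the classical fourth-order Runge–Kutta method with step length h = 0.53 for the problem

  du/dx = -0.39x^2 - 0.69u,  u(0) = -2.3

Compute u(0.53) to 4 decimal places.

-1.6134

RK4: k1 = f(x_n, u_n); k2 = f(x_n + h/2, u_n + (h/2)·k1); k3 = f(x_n + h/2, u_n + (h/2)·k2); k4 = f(x_n + h, u_n + h·k3); u_{n+1} = u_n + (h/6)·(k1 + 2k2 + 2k3 + k4).
x=0.000000, u=-2.300000:
  k1 = f(0.000000, -2.300000) = 1.587000
  k2 = f(0.265000, -1.879445) = 1.269429
  k3 = f(0.265000, -1.963601) = 1.327497
  k4 = f(0.530000, -1.596427) = 0.991983
  u ← -2.300000 + (0.53/6)·(k1 + 2k2 + 2k3 + k4) = -1.613399
u(0.53) ≈ -1.6134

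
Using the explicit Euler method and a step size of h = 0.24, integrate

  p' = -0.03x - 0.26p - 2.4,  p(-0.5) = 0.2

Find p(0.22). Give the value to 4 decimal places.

-1.4525

Euler: p_{n+1} = p_n + h·f(x_n, p_n).
x=-0.500000, p=0.200000: f=-2.437000 → p ← 0.200000 + 0.24·(-2.437000) = -0.384880
x=-0.260000, p=-0.384880: f=-2.292131 → p ← -0.384880 + 0.24·(-2.292131) = -0.934991
x=-0.020000, p=-0.934991: f=-2.156302 → p ← -0.934991 + 0.24·(-2.156302) = -1.452504
p(0.22) ≈ -1.4525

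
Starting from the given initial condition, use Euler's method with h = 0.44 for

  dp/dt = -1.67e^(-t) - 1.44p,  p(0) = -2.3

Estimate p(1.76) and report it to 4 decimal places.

-0.4491

Euler: p_{n+1} = p_n + h·f(t_n, p_n).
t=0.000000, p=-2.300000: f=1.642000 → p ← -2.300000 + 0.44·1.642000 = -1.577520
t=0.440000, p=-1.577520: f=1.196088 → p ← -1.577520 + 0.44·1.196088 = -1.051241
t=0.880000, p=-1.051241: f=0.821100 → p ← -1.051241 + 0.44·0.821100 = -0.689957
t=1.320000, p=-0.689957: f=0.547423 → p ← -0.689957 + 0.44·0.547423 = -0.449091
p(1.76) ≈ -0.4491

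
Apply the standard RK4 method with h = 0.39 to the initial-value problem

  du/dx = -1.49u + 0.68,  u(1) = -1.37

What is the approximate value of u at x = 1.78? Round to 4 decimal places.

RK4: k1 = f(x_n, u_n); k2 = f(x_n + h/2, u_n + (h/2)·k1); k3 = f(x_n + h/2, u_n + (h/2)·k2); k4 = f(x_n + h, u_n + h·k3); u_{n+1} = u_n + (h/6)·(k1 + 2k2 + 2k3 + k4).
x=1.000000, u=-1.370000:
  k1 = f(1.000000, -1.370000) = 2.721300
  k2 = f(1.195000, -0.839346) = 1.930626
  k3 = f(1.195000, -0.993528) = 2.160357
  k4 = f(1.390000, -0.527461) = 1.465917
  u ← -1.370000 + (0.39/6)·(k1 + 2k2 + 2k3 + k4) = -0.566003
x=1.390000, u=-0.566003:
  k1 = f(1.390000, -0.566003) = 1.523345
  k2 = f(1.585000, -0.268951) = 1.080737
  k3 = f(1.585000, -0.355259) = 1.209337
  k4 = f(1.780000, -0.094362) = 0.820599
  u ← -0.566003 + (0.39/6)·(k1 + 2k2 + 2k3 + k4) = -0.115937
u(1.78) ≈ -0.1159

-0.1159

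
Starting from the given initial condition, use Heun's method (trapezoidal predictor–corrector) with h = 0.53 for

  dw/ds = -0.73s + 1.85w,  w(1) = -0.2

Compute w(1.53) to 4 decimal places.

Heun: k1 = f(s_n, w_n); k2 = f(s_n + h, w_n + h·k1); w_{n+1} = w_n + (h/2)·(k1 + k2).
s=1.000000, w=-0.200000:
  k1 = f(1.000000, -0.200000) = -1.100000
  k2 = f(1.530000, -0.783000) = -2.565450
  w ← -0.200000 + (0.53/2)·(-1.100000 + (-2.565450)) = -1.171344
w(1.53) ≈ -1.1713

-1.1713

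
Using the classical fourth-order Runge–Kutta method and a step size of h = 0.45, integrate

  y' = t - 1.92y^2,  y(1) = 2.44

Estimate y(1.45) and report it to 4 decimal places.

RK4: k1 = f(t_n, y_n); k2 = f(t_n + h/2, y_n + (h/2)·k1); k3 = f(t_n + h/2, y_n + (h/2)·k2); k4 = f(t_n + h, y_n + h·k3); y_{n+1} = y_n + (h/6)·(k1 + 2k2 + 2k3 + k4).
t=1.000000, y=2.440000:
  k1 = f(1.000000, 2.440000) = -10.430912
  k2 = f(1.225000, 0.093045) = 1.208378
  k3 = f(1.225000, 2.711885) = -12.895295
  k4 = f(1.450000, -3.362883) = -20.263244
  y ← 2.440000 + (0.45/6)·(k1 + 2k2 + 2k3 + k4) = -1.615099
y(1.45) ≈ -1.6151

-1.6151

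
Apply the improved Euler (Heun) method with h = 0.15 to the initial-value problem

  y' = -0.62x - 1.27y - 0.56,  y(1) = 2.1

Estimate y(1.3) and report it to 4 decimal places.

Heun: k1 = f(x_n, y_n); k2 = f(x_n + h, y_n + h·k1); y_{n+1} = y_n + (h/2)·(k1 + k2).
x=1.000000, y=2.100000:
  k1 = f(1.000000, 2.100000) = -3.847000
  k2 = f(1.150000, 1.522950) = -3.207146
  y ← 2.100000 + (0.15/2)·(-3.847000 + (-3.207146)) = 1.570939
x=1.150000, y=1.570939:
  k1 = f(1.150000, 1.570939) = -3.268093
  k2 = f(1.300000, 1.080725) = -2.738521
  y ← 1.570939 + (0.15/2)·(-3.268093 + (-2.738521)) = 1.120443
y(1.3) ≈ 1.1204

1.1204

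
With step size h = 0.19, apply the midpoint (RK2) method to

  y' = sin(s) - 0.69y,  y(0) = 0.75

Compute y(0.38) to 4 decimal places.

Midpoint: k1 = f(s_n, y_n); k2 = f(s_n + h/2, y_n + (h/2)·k1); y_{n+1} = y_n + h·k2.
s=0.000000, y=0.750000:
  k1 = f(0.000000, 0.750000) = -0.517500
  k2 = f(0.095000, 0.700838) = -0.388721
  y ← 0.750000 + 0.19·(-0.388721) = 0.676143
s=0.190000, y=0.676143:
  k1 = f(0.190000, 0.676143) = -0.277680
  k2 = f(0.285000, 0.649763) = -0.167179
  y ← 0.676143 + 0.19·(-0.167179) = 0.644379
y(0.38) ≈ 0.6444

0.6444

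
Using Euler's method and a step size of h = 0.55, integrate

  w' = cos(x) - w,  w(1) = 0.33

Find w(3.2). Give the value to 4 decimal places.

Euler: w_{n+1} = w_n + h·f(x_n, w_n).
x=1.000000, w=0.330000: f=0.210302 → w ← 0.330000 + 0.55·0.210302 = 0.445666
x=1.550000, w=0.445666: f=-0.424871 → w ← 0.445666 + 0.55·(-0.424871) = 0.211987
x=2.100000, w=0.211987: f=-0.716833 → w ← 0.211987 + 0.55·(-0.716833) = -0.182271
x=2.650000, w=-0.182271: f=-0.699311 → w ← -0.182271 + 0.55·(-0.699311) = -0.566892
w(3.2) ≈ -0.5669

-0.5669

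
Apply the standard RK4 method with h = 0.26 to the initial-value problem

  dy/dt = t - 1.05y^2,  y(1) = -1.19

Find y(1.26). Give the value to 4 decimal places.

-1.3277

RK4: k1 = f(t_n, y_n); k2 = f(t_n + h/2, y_n + (h/2)·k1); k3 = f(t_n + h/2, y_n + (h/2)·k2); k4 = f(t_n + h, y_n + h·k3); y_{n+1} = y_n + (h/6)·(k1 + 2k2 + 2k3 + k4).
t=1.000000, y=-1.190000:
  k1 = f(1.000000, -1.190000) = -0.486905
  k2 = f(1.130000, -1.253298) = -0.519293
  k3 = f(1.130000, -1.257508) = -0.530393
  k4 = f(1.260000, -1.327902) = -0.591490
  y ← -1.190000 + (0.26/6)·(k1 + 2k2 + 2k3 + k4) = -1.327703
y(1.26) ≈ -1.3277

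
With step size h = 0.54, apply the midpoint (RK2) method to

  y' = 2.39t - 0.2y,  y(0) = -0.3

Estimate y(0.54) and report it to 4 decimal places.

0.0791

Midpoint: k1 = f(t_n, y_n); k2 = f(t_n + h/2, y_n + (h/2)·k1); y_{n+1} = y_n + h·k2.
t=0.000000, y=-0.300000:
  k1 = f(0.000000, -0.300000) = 0.060000
  k2 = f(0.270000, -0.283800) = 0.702060
  y ← -0.300000 + 0.54·0.702060 = 0.079112
y(0.54) ≈ 0.0791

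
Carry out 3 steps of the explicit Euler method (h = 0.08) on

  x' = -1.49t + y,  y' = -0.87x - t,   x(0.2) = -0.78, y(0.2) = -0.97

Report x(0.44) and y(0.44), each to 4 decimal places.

Euler on (x,y): x_{n+1} = x_n + h·x', y_{n+1} = y_n + h·y'.
0.200000: (-0.780000, -0.970000); f=(-1.268000, 0.478600) → (-0.881440, -0.931712)
0.280000: (-0.881440, -0.931712); f=(-1.348912, 0.486853) → (-0.989353, -0.892764)
0.360000: (-0.989353, -0.892764); f=(-1.429164, 0.500737) → (-1.103686, -0.852705)
(x(0.44), y(0.44)) ≈ (-1.1037, -0.8527)

-1.1037, -0.8527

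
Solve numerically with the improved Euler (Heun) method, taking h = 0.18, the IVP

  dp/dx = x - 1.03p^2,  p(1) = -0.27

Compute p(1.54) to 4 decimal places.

Heun: k1 = f(x_n, p_n); k2 = f(x_n + h, p_n + h·k1); p_{n+1} = p_n + (h/2)·(k1 + k2).
x=1.000000, p=-0.270000:
  k1 = f(1.000000, -0.270000) = 0.924913
  k2 = f(1.180000, -0.103516) = 1.168963
  p ← -0.270000 + (0.18/2)·(0.924913 + 1.168963) = -0.081551
x=1.180000, p=-0.081551:
  k1 = f(1.180000, -0.081551) = 1.173150
  k2 = f(1.360000, 0.129616) = 1.342696
  p ← -0.081551 + (0.18/2)·(1.173150 + 1.342696) = 0.144875
x=1.360000, p=0.144875:
  k1 = f(1.360000, 0.144875) = 1.338382
  k2 = f(1.540000, 0.385784) = 1.386706
  p ← 0.144875 + (0.18/2)·(1.338382 + 1.386706) = 0.390133
p(1.54) ≈ 0.3901

0.3901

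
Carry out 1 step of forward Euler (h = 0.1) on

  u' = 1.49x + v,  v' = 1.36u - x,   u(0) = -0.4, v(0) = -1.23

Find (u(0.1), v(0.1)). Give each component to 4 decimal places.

Euler on (u,v): u_{n+1} = u_n + h·u', v_{n+1} = v_n + h·v'.
0.000000: (-0.400000, -1.230000); f=(-1.230000, -0.544000) → (-0.523000, -1.284400)
(u(0.1), v(0.1)) ≈ (-0.5230, -1.2844)

-0.5230, -1.2844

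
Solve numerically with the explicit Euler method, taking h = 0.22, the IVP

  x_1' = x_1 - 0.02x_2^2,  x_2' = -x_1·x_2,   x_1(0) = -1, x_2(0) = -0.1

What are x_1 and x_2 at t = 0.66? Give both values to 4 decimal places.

-1.8161, -0.2054

Euler on (x_1,x_2): x_1_{n+1} = x_1_n + h·x_1', x_2_{n+1} = x_2_n + h·x_2'.
0.000000: (-1.000000, -0.100000); f=(-1.000200, -0.100000) → (-1.220044, -0.122000)
0.220000: (-1.220044, -0.122000); f=(-1.220342, -0.148845) → (-1.488519, -0.154746)
0.440000: (-1.488519, -0.154746); f=(-1.488998, -0.230342) → (-1.816099, -0.205421)
(x_1(0.66), x_2(0.66)) ≈ (-1.8161, -0.2054)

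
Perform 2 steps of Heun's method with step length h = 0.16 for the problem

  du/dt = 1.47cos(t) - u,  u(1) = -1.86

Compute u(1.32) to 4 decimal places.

Heun: k1 = f(t_n, u_n); k2 = f(t_n + h, u_n + h·k1); u_{n+1} = u_n + (h/2)·(k1 + k2).
t=1.000000, u=-1.860000:
  k1 = f(1.000000, -1.860000) = 2.654244
  k2 = f(1.160000, -1.435321) = 2.022350
  u ← -1.860000 + (0.16/2)·(2.654244 + 2.022350) = -1.485872
t=1.160000, u=-1.485872:
  k1 = f(1.160000, -1.485872) = 2.072902
  k2 = f(1.320000, -1.154208) = 1.519026
  u ← -1.485872 + (0.16/2)·(2.072902 + 1.519026) = -1.198518
u(1.32) ≈ -1.1985

-1.1985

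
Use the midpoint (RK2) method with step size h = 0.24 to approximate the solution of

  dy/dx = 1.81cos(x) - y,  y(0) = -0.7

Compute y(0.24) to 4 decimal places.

Midpoint: k1 = f(x_n, y_n); k2 = f(x_n + h/2, y_n + (h/2)·k1); y_{n+1} = y_n + h·k2.
x=0.000000, y=-0.700000:
  k1 = f(0.000000, -0.700000) = 2.510000
  k2 = f(0.120000, -0.398800) = 2.195784
  y ← -0.700000 + 0.24·2.195784 = -0.173012
y(0.24) ≈ -0.1730

-0.1730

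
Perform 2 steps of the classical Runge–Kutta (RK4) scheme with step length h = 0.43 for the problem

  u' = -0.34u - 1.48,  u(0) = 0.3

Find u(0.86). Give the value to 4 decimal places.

-0.8797

RK4: k1 = f(s_n, u_n); k2 = f(s_n + h/2, u_n + (h/2)·k1); k3 = f(s_n + h/2, u_n + (h/2)·k2); k4 = f(s_n + h, u_n + h·k3); u_{n+1} = u_n + (h/6)·(k1 + 2k2 + 2k3 + k4).
s=0.000000, u=0.300000:
  k1 = f(0.000000, 0.300000) = -1.582000
  k2 = f(0.215000, -0.040130) = -1.466356
  k3 = f(0.215000, -0.015266) = -1.474809
  k4 = f(0.430000, -0.334168) = -1.366383
  u ← 0.300000 + (0.43/6)·(k1 + 2k2 + 2k3 + k4) = -0.332868
s=0.430000, u=-0.332868:
  k1 = f(0.430000, -0.332868) = -1.366825
  k2 = f(0.645000, -0.626735) = -1.266910
  k3 = f(0.645000, -0.605253) = -1.274214
  k4 = f(0.860000, -0.880780) = -1.180535
  u ← -0.332868 + (0.43/6)·(k1 + 2k2 + 2k3 + k4) = -0.879656
u(0.86) ≈ -0.8797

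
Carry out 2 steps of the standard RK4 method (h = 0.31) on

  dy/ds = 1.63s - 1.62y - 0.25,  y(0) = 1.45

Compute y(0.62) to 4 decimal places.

0.6642

RK4: k1 = f(s_n, y_n); k2 = f(s_n + h/2, y_n + (h/2)·k1); k3 = f(s_n + h/2, y_n + (h/2)·k2); k4 = f(s_n + h, y_n + h·k3); y_{n+1} = y_n + (h/6)·(k1 + 2k2 + 2k3 + k4).
s=0.000000, y=1.450000:
  k1 = f(0.000000, 1.450000) = -2.599000
  k2 = f(0.155000, 1.047155) = -1.693741
  k3 = f(0.155000, 1.187470) = -1.921052
  k4 = f(0.310000, 0.854474) = -1.128948
  y ← 1.450000 + (0.31/6)·(k1 + 2k2 + 2k3 + k4) = 0.883861
s=0.310000, y=0.883861:
  k1 = f(0.310000, 0.883861) = -1.176554
  k2 = f(0.465000, 0.701495) = -0.628472
  k3 = f(0.465000, 0.786448) = -0.766095
  k4 = f(0.620000, 0.646371) = -0.286521
  y ← 0.883861 + (0.31/6)·(k1 + 2k2 + 2k3 + k4) = 0.664163
y(0.62) ≈ 0.6642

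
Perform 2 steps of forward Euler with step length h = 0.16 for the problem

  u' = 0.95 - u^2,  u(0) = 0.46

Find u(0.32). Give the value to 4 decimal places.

0.6767

Euler: u_{n+1} = u_n + h·f(x_n, u_n).
x=0.000000, u=0.460000: f=0.738400 → u ← 0.460000 + 0.16·0.738400 = 0.578144
x=0.160000, u=0.578144: f=0.615750 → u ← 0.578144 + 0.16·0.615750 = 0.676664
u(0.32) ≈ 0.6767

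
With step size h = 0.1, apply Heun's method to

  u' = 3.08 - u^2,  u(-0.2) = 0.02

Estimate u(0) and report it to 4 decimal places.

Heun: k1 = f(t_n, u_n); k2 = f(t_n + h, u_n + h·k1); u_{n+1} = u_n + (h/2)·(k1 + k2).
t=-0.200000, u=0.020000:
  k1 = f(-0.200000, 0.020000) = 3.079600
  k2 = f(-0.100000, 0.327960) = 2.972442
  u ← 0.020000 + (0.1/2)·(3.079600 + 2.972442) = 0.322602
t=-0.100000, u=0.322602:
  k1 = f(-0.100000, 0.322602) = 2.975928
  k2 = f(0.000000, 0.620195) = 2.695358
  u ← 0.322602 + (0.1/2)·(2.975928 + 2.695358) = 0.606166
u(0) ≈ 0.6062

0.6062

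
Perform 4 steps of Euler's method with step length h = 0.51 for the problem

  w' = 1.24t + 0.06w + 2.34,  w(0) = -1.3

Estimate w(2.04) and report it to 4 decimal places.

Euler: w_{n+1} = w_n + h·f(t_n, w_n).
t=0.000000, w=-1.300000: f=2.262000 → w ← -1.300000 + 0.51·2.262000 = -0.146380
t=0.510000, w=-0.146380: f=2.963617 → w ← -0.146380 + 0.51·2.963617 = 1.365065
t=1.020000, w=1.365065: f=3.686704 → w ← 1.365065 + 0.51·3.686704 = 3.245284
t=1.530000, w=3.245284: f=4.431917 → w ← 3.245284 + 0.51·4.431917 = 5.505561
w(2.04) ≈ 5.5056

5.5056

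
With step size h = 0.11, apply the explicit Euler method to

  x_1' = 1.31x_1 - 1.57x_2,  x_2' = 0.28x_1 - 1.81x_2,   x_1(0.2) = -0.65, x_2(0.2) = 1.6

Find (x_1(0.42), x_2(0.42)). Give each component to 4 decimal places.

Euler on (x_1,x_2): x_1_{n+1} = x_1_n + h·x_1', x_2_{n+1} = x_2_n + h·x_2'.
0.200000: (-0.650000, 1.600000); f=(-3.363500, -3.078000) → (-1.019985, 1.261420)
0.310000: (-1.019985, 1.261420); f=(-3.316610, -2.568766) → (-1.384812, 0.978856)
(x_1(0.42), x_2(0.42)) ≈ (-1.3848, 0.9789)

-1.3848, 0.9789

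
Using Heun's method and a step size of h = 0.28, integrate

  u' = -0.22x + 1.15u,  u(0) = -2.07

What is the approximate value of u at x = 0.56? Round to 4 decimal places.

Heun: k1 = f(x_n, u_n); k2 = f(x_n + h, u_n + h·k1); u_{n+1} = u_n + (h/2)·(k1 + k2).
x=0.000000, u=-2.070000:
  k1 = f(0.000000, -2.070000) = -2.380500
  k2 = f(0.280000, -2.736540) = -3.208621
  u ← -2.070000 + (0.28/2)·(-2.380500 + (-3.208621)) = -2.852477
x=0.280000, u=-2.852477:
  k1 = f(0.280000, -2.852477) = -3.341948
  k2 = f(0.560000, -3.788223) = -4.479656
  u ← -2.852477 + (0.28/2)·(-3.341948 + (-4.479656)) = -3.947502
u(0.56) ≈ -3.9475

-3.9475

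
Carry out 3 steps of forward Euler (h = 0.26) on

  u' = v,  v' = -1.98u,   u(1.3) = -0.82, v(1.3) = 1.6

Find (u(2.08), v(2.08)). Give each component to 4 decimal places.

0.7016, 2.1674

Euler on (u,v): u_{n+1} = u_n + h·u', v_{n+1} = v_n + h·v'.
1.300000: (-0.820000, 1.600000); f=(1.600000, 1.623600) → (-0.404000, 2.022136)
1.560000: (-0.404000, 2.022136); f=(2.022136, 0.799920) → (0.121755, 2.230115)
1.820000: (0.121755, 2.230115); f=(2.230115, -0.241076) → (0.701585, 2.167436)
(u(2.08), v(2.08)) ≈ (0.7016, 2.1674)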